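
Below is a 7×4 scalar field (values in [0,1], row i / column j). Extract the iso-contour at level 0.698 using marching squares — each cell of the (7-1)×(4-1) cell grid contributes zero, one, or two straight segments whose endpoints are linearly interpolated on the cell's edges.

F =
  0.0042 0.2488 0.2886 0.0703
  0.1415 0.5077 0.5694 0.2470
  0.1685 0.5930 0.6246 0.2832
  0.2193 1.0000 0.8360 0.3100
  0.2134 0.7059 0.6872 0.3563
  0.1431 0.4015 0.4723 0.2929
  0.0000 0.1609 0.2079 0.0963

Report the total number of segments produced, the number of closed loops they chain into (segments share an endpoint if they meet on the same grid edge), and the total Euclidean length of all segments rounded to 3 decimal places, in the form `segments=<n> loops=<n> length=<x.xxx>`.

segments=8 loops=1 length=5.610

cell (2,0): code 0100 → (2.258,1.000)–(3.000,0.613)
cell (2,1): code 1100 → (2.347,2.000)–(2.258,1.000)
cell (2,2): code 1000 → (3.000,2.262)–(2.347,2.000)
cell (3,0): code 0110 → (3.000,0.613)–(4.000,0.984)
cell (3,1): code 1011 → (4.000,1.422)–(3.927,2.000)
cell (3,2): code 0001 → (3.927,2.000)–(3.000,2.262)
cell (4,0): code 0010 → (4.000,0.984)–(4.026,1.000)
cell (4,1): code 0001 → (4.026,1.000)–(4.000,1.422)
total: 8 segments, chained into 1 closed loop(s), length Σ = 5.610500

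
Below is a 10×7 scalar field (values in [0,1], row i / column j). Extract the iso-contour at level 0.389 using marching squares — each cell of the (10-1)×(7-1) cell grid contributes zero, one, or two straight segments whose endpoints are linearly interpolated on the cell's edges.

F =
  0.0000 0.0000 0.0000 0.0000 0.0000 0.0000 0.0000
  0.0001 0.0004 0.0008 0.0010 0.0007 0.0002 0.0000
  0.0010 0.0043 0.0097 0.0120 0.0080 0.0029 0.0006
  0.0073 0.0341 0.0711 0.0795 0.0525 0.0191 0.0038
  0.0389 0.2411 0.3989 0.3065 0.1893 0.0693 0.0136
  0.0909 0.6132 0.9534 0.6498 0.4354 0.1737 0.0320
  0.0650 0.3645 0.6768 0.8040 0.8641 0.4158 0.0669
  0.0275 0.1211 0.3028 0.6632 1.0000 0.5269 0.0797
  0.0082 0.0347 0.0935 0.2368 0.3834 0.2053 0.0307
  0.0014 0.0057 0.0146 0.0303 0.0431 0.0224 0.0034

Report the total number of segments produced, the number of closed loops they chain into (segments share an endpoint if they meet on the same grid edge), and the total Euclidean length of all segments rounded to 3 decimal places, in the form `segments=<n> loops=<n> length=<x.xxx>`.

cell (3,1): code 0100 → (3.970,2.000)–(4.000,1.937)
cell (3,2): code 1000 → (4.000,2.107)–(3.970,2.000)
cell (4,0): code 0100 → (4.397,1.000)–(5.000,0.571)
cell (4,1): code 1110 → (4.000,1.937)–(4.397,1.000)
cell (4,2): code 1101 → (4.240,3.000)–(4.000,2.107)
cell (4,3): code 1100 → (4.811,4.000)–(4.240,3.000)
cell (4,4): code 1000 → (5.000,4.177)–(4.811,4.000)
cell (5,0): code 0010 → (5.000,0.571)–(5.901,1.000)
cell (5,1): code 0111 → (5.901,1.000)–(6.000,1.078)
cell (5,4): code 1101 → (5.889,5.000)–(5.000,4.177)
cell (5,5): code 1000 → (6.000,5.077)–(5.889,5.000)
cell (6,1): code 0010 → (6.000,1.078)–(6.770,2.000)
cell (6,2): code 0111 → (6.770,2.000)–(7.000,2.239)
cell (6,5): code 1001 → (7.000,5.308)–(6.000,5.077)
cell (7,2): code 0010 → (7.000,2.239)–(7.643,3.000)
cell (7,3): code 0011 → (7.643,3.000)–(7.991,4.000)
cell (7,4): code 0011 → (7.991,4.000)–(7.429,5.000)
cell (7,5): code 0001 → (7.429,5.000)–(7.000,5.308)
total: 18 segments, chained into 1 closed loop(s), length Σ = 13.033960

segments=18 loops=1 length=13.034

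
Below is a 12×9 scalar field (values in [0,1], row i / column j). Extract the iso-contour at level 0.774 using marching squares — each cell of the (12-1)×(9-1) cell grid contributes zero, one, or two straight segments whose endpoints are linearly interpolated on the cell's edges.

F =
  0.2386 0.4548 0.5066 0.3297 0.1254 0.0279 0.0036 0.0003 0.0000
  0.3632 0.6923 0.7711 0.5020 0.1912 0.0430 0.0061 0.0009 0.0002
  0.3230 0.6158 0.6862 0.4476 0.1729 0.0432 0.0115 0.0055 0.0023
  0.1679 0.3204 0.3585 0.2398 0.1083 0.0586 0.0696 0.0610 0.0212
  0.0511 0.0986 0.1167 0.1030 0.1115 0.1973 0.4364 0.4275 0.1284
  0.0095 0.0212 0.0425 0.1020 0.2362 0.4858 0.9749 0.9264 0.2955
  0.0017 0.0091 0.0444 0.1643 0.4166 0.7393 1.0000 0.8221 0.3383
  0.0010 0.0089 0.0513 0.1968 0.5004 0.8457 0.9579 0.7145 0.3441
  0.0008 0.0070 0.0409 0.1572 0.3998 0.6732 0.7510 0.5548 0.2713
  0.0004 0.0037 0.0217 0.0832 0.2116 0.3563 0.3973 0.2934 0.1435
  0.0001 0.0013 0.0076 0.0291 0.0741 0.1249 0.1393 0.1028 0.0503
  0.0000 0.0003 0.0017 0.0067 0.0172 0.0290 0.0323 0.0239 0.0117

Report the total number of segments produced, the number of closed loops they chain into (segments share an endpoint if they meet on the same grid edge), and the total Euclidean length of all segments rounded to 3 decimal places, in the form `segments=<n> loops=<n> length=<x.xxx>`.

segments=12 loops=1 length=8.913

cell (4,5): code 0100 → (4.627,6.000)–(5.000,5.589)
cell (4,6): code 1100 → (4.695,7.000)–(4.627,6.000)
cell (4,7): code 1000 → (5.000,7.242)–(4.695,7.000)
cell (5,5): code 0110 → (5.000,5.589)–(6.000,5.133)
cell (5,7): code 1001 → (6.000,7.099)–(5.000,7.242)
cell (6,4): code 0100 → (6.326,5.000)–(7.000,4.792)
cell (6,5): code 1110 → (6.000,5.133)–(6.326,5.000)
cell (6,6): code 1011 → (7.000,6.756)–(6.447,7.000)
cell (6,7): code 0001 → (6.447,7.000)–(6.000,7.099)
cell (7,4): code 0010 → (7.000,4.792)–(7.416,5.000)
cell (7,5): code 0011 → (7.416,5.000)–(7.889,6.000)
cell (7,6): code 0001 → (7.889,6.000)–(7.000,6.756)
total: 12 segments, chained into 1 closed loop(s), length Σ = 8.913214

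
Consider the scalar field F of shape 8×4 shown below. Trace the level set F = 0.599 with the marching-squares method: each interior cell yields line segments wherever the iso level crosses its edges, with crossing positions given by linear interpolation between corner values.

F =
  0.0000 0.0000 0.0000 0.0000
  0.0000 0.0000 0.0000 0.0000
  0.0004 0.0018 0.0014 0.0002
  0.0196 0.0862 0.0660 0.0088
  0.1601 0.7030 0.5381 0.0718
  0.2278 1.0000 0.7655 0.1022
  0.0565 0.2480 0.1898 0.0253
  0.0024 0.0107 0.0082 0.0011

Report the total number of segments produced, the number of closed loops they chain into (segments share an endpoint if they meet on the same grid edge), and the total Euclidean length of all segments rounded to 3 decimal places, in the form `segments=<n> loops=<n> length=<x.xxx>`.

segments=8 loops=1 length=5.347

cell (3,0): code 0100 → (3.831,1.000)–(4.000,0.808)
cell (3,1): code 1000 → (4.000,1.631)–(3.831,1.000)
cell (4,0): code 0110 → (4.000,0.808)–(5.000,0.481)
cell (4,1): code 1101 → (4.268,2.000)–(4.000,1.631)
cell (4,2): code 1000 → (5.000,2.251)–(4.268,2.000)
cell (5,0): code 0010 → (5.000,0.481)–(5.533,1.000)
cell (5,1): code 0011 → (5.533,1.000)–(5.289,2.000)
cell (5,2): code 0001 → (5.289,2.000)–(5.000,2.251)
total: 8 segments, chained into 1 closed loop(s), length Σ = 5.347213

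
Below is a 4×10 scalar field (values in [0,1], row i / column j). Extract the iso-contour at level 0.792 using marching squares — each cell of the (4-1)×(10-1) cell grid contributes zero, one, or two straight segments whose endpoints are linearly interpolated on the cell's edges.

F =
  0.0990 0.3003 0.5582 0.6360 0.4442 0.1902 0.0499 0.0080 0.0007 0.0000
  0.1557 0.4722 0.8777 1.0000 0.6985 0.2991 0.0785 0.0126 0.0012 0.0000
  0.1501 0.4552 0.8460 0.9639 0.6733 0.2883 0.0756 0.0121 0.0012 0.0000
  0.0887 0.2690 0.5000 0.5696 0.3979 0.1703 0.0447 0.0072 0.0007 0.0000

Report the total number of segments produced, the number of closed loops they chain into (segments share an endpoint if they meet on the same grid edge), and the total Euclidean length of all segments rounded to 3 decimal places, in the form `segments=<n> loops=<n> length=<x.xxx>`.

segments=8 loops=1 length=6.271

cell (0,1): code 0100 → (0.732,2.000)–(1.000,1.789)
cell (0,2): code 1100 → (0.429,3.000)–(0.732,2.000)
cell (0,3): code 1000 → (1.000,3.690)–(0.429,3.000)
cell (1,1): code 0110 → (1.000,1.789)–(2.000,1.862)
cell (1,3): code 1001 → (2.000,3.592)–(1.000,3.690)
cell (2,1): code 0010 → (2.000,1.862)–(2.156,2.000)
cell (2,2): code 0011 → (2.156,2.000)–(2.436,3.000)
cell (2,3): code 0001 → (2.436,3.000)–(2.000,3.592)
total: 8 segments, chained into 1 closed loop(s), length Σ = 6.271458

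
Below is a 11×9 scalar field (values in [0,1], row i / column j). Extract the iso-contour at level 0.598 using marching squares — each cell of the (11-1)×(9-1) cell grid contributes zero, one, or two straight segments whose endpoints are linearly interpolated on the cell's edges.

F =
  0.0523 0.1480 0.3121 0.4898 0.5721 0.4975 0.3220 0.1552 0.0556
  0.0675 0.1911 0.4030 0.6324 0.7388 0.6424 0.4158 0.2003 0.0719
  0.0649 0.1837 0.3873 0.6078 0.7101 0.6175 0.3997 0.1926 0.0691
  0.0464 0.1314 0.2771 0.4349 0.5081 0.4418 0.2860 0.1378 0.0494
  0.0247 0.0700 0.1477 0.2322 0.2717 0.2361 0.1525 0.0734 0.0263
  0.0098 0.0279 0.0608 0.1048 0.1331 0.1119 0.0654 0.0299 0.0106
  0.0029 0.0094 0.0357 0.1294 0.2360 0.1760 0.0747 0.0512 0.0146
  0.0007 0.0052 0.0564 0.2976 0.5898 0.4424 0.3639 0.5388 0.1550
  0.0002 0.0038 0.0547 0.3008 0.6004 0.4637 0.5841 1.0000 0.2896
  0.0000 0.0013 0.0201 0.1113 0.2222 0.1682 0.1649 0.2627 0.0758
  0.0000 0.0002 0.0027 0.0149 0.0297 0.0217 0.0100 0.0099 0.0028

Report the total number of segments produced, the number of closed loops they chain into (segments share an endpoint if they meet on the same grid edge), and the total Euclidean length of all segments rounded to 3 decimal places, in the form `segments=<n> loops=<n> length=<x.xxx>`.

cell (0,2): code 0100 → (0.759,3.000)–(1.000,2.850)
cell (0,3): code 1100 → (0.155,4.000)–(0.759,3.000)
cell (0,4): code 1100 → (0.694,5.000)–(0.155,4.000)
cell (0,5): code 1000 → (1.000,5.196)–(0.694,5.000)
cell (1,2): code 0110 → (1.000,2.850)–(2.000,2.956)
cell (1,5): code 1001 → (2.000,5.090)–(1.000,5.196)
cell (2,2): code 0010 → (2.000,2.956)–(2.057,3.000)
cell (2,3): code 0011 → (2.057,3.000)–(2.555,4.000)
cell (2,4): code 0011 → (2.555,4.000)–(2.111,5.000)
cell (2,5): code 0001 → (2.111,5.000)–(2.000,5.090)
cell (7,3): code 0100 → (7.774,4.000)–(8.000,3.992)
cell (7,4): code 1000 → (8.000,4.018)–(7.774,4.000)
cell (7,6): code 0100 → (7.128,7.000)–(8.000,6.033)
cell (7,7): code 1000 → (8.000,7.566)–(7.128,7.000)
cell (8,3): code 0010 → (8.000,3.992)–(8.006,4.000)
cell (8,4): code 0001 → (8.006,4.000)–(8.000,4.018)
cell (8,6): code 0010 → (8.000,6.033)–(8.545,7.000)
cell (8,7): code 0001 → (8.545,7.000)–(8.000,7.566)
total: 18 segments, chained into 3 closed loop(s), length Σ = 12.107406

segments=18 loops=3 length=12.107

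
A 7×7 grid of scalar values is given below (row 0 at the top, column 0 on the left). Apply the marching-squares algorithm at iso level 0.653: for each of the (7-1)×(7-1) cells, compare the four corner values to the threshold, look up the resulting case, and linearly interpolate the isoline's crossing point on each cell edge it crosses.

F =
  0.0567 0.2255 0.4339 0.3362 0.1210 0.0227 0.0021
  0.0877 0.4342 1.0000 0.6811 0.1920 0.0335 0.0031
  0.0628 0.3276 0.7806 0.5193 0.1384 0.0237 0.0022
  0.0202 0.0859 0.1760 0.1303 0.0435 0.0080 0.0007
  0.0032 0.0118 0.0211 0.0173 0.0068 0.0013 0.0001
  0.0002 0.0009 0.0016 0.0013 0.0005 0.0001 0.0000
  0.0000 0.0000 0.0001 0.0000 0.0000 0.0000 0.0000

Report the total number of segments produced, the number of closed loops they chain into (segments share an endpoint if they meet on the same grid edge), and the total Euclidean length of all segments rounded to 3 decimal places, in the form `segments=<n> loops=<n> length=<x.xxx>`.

segments=8 loops=1 length=5.192

cell (0,1): code 0100 → (0.387,2.000)–(1.000,1.387)
cell (0,2): code 1100 → (0.919,3.000)–(0.387,2.000)
cell (0,3): code 1000 → (1.000,3.057)–(0.919,3.000)
cell (1,1): code 0110 → (1.000,1.387)–(2.000,1.718)
cell (1,2): code 1011 → (2.000,2.488)–(1.174,3.000)
cell (1,3): code 0001 → (1.174,3.000)–(1.000,3.057)
cell (2,1): code 0010 → (2.000,1.718)–(2.211,2.000)
cell (2,2): code 0001 → (2.211,2.000)–(2.000,2.488)
total: 8 segments, chained into 1 closed loop(s), length Σ = 5.191607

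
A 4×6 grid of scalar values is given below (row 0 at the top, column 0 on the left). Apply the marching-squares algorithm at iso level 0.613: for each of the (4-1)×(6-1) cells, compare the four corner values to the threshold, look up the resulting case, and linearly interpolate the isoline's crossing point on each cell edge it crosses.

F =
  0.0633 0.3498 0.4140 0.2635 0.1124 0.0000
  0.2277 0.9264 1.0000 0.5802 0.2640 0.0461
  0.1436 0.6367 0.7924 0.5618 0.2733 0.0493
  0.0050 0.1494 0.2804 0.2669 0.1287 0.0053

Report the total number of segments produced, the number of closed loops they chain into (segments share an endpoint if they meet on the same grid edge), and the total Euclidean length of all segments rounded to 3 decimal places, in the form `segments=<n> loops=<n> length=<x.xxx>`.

segments=8 loops=1 length=6.899

cell (0,0): code 0100 → (0.456,1.000)–(1.000,0.551)
cell (0,1): code 1100 → (0.340,2.000)–(0.456,1.000)
cell (0,2): code 1000 → (1.000,2.922)–(0.340,2.000)
cell (1,0): code 0110 → (1.000,0.551)–(2.000,0.952)
cell (1,2): code 1001 → (2.000,2.778)–(1.000,2.922)
cell (2,0): code 0010 → (2.000,0.952)–(2.049,1.000)
cell (2,1): code 0011 → (2.049,1.000)–(2.350,2.000)
cell (2,2): code 0001 → (2.350,2.000)–(2.000,2.778)
total: 8 segments, chained into 1 closed loop(s), length Σ = 6.899194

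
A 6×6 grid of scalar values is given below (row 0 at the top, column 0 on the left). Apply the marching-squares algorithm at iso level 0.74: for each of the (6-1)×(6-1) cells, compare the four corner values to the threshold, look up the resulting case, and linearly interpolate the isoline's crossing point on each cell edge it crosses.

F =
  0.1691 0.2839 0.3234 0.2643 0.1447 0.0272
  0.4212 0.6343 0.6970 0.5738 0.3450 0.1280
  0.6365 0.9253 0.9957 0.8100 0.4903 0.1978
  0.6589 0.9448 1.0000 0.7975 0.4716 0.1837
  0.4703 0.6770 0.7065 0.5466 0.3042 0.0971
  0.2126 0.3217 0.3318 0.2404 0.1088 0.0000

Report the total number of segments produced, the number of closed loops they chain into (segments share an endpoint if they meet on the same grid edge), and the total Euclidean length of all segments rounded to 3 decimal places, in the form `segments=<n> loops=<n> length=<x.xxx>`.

cell (1,0): code 0100 → (1.363,1.000)–(2.000,0.358)
cell (1,1): code 1100 → (1.144,2.000)–(1.363,1.000)
cell (1,2): code 1100 → (1.704,3.000)–(1.144,2.000)
cell (1,3): code 1000 → (2.000,3.219)–(1.704,3.000)
cell (2,0): code 0110 → (2.000,0.358)–(3.000,0.284)
cell (2,3): code 1001 → (3.000,3.176)–(2.000,3.219)
cell (3,0): code 0010 → (3.000,0.284)–(3.765,1.000)
cell (3,1): code 0011 → (3.765,1.000)–(3.886,2.000)
cell (3,2): code 0011 → (3.886,2.000)–(3.229,3.000)
cell (3,3): code 0001 → (3.229,3.000)–(3.000,3.176)
total: 10 segments, chained into 1 closed loop(s), length Σ = 8.986571

segments=10 loops=1 length=8.987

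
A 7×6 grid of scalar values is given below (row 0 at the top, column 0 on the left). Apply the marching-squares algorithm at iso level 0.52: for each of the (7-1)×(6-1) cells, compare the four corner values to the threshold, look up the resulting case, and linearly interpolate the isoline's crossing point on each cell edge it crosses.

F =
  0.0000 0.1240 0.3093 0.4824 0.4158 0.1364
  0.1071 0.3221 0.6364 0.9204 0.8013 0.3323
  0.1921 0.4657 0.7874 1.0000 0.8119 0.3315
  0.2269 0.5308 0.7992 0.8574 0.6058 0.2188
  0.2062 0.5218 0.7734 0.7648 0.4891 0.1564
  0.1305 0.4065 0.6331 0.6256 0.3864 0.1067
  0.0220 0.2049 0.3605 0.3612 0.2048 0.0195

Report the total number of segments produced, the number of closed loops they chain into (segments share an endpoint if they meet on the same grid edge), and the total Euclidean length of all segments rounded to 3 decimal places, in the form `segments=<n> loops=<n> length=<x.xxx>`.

cell (0,1): code 0100 → (0.644,2.000)–(1.000,1.630)
cell (0,2): code 1100 → (0.086,3.000)–(0.644,2.000)
cell (0,3): code 1100 → (0.270,4.000)–(0.086,3.000)
cell (0,4): code 1000 → (1.000,4.600)–(0.270,4.000)
cell (1,1): code 0110 → (1.000,1.630)–(2.000,1.169)
cell (1,4): code 1001 → (2.000,4.608)–(1.000,4.600)
cell (2,0): code 0100 → (2.834,1.000)–(3.000,0.964)
cell (2,1): code 1110 → (2.000,1.169)–(2.834,1.000)
cell (2,4): code 1001 → (3.000,4.222)–(2.000,4.608)
cell (3,0): code 0110 → (3.000,0.964)–(4.000,0.994)
cell (3,3): code 1011 → (4.000,3.888)–(3.735,4.000)
cell (3,4): code 0001 → (3.735,4.000)–(3.000,4.222)
cell (4,0): code 0010 → (4.000,0.994)–(4.016,1.000)
cell (4,1): code 0111 → (4.016,1.000)–(5.000,1.501)
cell (4,3): code 1001 → (5.000,3.441)–(4.000,3.888)
cell (5,1): code 0010 → (5.000,1.501)–(5.415,2.000)
cell (5,2): code 0011 → (5.415,2.000)–(5.399,3.000)
cell (5,3): code 0001 → (5.399,3.000)–(5.000,3.441)
total: 18 segments, chained into 1 closed loop(s), length Σ = 14.330630

segments=18 loops=1 length=14.331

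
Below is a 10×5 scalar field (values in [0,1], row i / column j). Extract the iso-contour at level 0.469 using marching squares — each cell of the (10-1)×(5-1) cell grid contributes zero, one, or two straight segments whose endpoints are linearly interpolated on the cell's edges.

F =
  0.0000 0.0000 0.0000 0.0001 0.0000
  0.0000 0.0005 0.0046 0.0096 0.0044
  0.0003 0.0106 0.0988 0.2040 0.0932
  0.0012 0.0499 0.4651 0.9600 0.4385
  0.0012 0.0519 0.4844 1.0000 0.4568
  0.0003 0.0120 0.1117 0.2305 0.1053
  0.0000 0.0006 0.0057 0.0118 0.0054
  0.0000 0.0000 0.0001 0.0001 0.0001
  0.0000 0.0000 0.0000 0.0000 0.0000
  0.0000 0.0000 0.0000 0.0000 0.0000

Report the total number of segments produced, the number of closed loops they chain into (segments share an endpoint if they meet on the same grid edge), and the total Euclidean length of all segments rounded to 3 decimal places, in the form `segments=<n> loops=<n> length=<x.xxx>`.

cell (2,2): code 0100 → (2.351,3.000)–(3.000,2.008)
cell (2,3): code 1000 → (3.000,3.942)–(2.351,3.000)
cell (3,1): code 0100 → (3.202,2.000)–(4.000,1.964)
cell (3,2): code 1110 → (3.000,2.008)–(3.202,2.000)
cell (3,3): code 1001 → (4.000,3.978)–(3.000,3.942)
cell (4,1): code 0010 → (4.000,1.964)–(4.041,2.000)
cell (4,2): code 0011 → (4.041,2.000)–(4.690,3.000)
cell (4,3): code 0001 → (4.690,3.000)–(4.000,3.978)
total: 8 segments, chained into 1 closed loop(s), length Σ = 6.774295

segments=8 loops=1 length=6.774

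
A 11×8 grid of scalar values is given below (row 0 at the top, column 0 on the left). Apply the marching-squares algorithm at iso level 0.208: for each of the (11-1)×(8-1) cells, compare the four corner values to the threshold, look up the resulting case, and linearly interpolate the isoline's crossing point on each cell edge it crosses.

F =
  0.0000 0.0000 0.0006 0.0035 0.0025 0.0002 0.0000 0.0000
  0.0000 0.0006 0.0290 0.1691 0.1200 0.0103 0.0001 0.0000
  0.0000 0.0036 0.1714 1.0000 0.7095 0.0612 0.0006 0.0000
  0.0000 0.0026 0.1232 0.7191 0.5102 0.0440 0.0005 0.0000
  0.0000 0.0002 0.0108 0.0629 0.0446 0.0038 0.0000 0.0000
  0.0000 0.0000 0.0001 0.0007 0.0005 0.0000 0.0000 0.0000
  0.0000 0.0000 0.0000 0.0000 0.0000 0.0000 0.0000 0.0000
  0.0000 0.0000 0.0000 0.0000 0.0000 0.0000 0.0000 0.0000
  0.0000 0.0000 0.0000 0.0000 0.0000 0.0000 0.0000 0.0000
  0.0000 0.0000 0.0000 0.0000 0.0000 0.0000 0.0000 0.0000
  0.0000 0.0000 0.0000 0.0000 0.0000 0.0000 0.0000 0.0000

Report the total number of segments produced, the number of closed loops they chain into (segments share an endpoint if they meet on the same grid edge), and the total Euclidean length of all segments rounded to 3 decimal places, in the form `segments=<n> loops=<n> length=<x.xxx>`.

cell (1,2): code 0100 → (1.047,3.000)–(2.000,2.044)
cell (1,3): code 1100 → (1.149,4.000)–(1.047,3.000)
cell (1,4): code 1000 → (2.000,4.774)–(1.149,4.000)
cell (2,2): code 0110 → (2.000,2.044)–(3.000,2.142)
cell (2,4): code 1001 → (3.000,4.648)–(2.000,4.774)
cell (3,2): code 0010 → (3.000,2.142)–(3.779,3.000)
cell (3,3): code 0011 → (3.779,3.000)–(3.649,4.000)
cell (3,4): code 0001 → (3.649,4.000)–(3.000,4.648)
total: 8 segments, chained into 1 closed loop(s), length Σ = 8.601854

segments=8 loops=1 length=8.602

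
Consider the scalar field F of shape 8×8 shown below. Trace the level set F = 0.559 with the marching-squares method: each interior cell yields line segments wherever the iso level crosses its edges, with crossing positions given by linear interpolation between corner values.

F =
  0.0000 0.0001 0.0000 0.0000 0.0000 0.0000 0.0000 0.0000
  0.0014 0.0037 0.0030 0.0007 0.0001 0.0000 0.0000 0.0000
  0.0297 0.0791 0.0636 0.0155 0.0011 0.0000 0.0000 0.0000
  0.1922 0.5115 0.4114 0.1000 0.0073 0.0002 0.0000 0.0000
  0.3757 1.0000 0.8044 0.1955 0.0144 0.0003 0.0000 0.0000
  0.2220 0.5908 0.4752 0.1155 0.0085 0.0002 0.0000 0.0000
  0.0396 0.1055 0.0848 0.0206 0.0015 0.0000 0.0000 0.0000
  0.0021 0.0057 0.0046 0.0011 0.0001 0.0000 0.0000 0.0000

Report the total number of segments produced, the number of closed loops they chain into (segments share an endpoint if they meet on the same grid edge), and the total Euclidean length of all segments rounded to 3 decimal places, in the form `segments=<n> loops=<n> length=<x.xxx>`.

cell (3,0): code 0100 → (3.097,1.000)–(4.000,0.294)
cell (3,1): code 1100 → (3.376,2.000)–(3.097,1.000)
cell (3,2): code 1000 → (4.000,2.403)–(3.376,2.000)
cell (4,0): code 0110 → (4.000,0.294)–(5.000,0.914)
cell (4,1): code 1011 → (5.000,1.275)–(4.745,2.000)
cell (4,2): code 0001 → (4.745,2.000)–(4.000,2.403)
cell (5,0): code 0010 → (5.000,0.914)–(5.066,1.000)
cell (5,1): code 0001 → (5.066,1.000)–(5.000,1.275)
total: 8 segments, chained into 1 closed loop(s), length Σ = 6.110990

segments=8 loops=1 length=6.111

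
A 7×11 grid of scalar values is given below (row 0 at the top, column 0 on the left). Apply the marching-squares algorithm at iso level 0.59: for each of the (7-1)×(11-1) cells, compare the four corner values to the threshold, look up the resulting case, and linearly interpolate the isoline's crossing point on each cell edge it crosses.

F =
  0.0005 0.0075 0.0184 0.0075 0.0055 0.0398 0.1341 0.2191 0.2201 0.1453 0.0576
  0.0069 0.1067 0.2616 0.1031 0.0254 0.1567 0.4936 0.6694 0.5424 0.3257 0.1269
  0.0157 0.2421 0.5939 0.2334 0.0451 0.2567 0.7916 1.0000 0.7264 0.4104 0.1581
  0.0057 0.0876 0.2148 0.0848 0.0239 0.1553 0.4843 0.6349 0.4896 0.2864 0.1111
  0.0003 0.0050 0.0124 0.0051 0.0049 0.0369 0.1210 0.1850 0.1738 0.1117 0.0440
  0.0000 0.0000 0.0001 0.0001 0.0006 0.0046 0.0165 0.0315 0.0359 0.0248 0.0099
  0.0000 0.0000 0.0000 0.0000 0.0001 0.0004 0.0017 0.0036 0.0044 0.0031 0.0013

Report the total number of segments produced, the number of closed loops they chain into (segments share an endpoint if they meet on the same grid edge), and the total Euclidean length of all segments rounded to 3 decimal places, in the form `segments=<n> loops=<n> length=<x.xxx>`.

cell (0,6): code 0100 → (0.824,7.000)–(1.000,6.548)
cell (0,7): code 1000 → (1.000,7.625)–(0.824,7.000)
cell (1,1): code 0100 → (1.988,2.000)–(2.000,1.989)
cell (1,2): code 1000 → (2.000,2.011)–(1.988,2.000)
cell (1,5): code 0100 → (1.323,6.000)–(2.000,5.623)
cell (1,6): code 1110 → (1.000,6.548)–(1.323,6.000)
cell (1,7): code 1101 → (1.259,8.000)–(1.000,7.625)
cell (1,8): code 1000 → (2.000,8.432)–(1.259,8.000)
cell (2,1): code 0010 → (2.000,1.989)–(2.010,2.000)
cell (2,2): code 0001 → (2.010,2.000)–(2.000,2.011)
cell (2,5): code 0010 → (2.000,5.623)–(2.656,6.000)
cell (2,6): code 0111 → (2.656,6.000)–(3.000,6.702)
cell (2,7): code 1011 → (3.000,7.309)–(2.576,8.000)
cell (2,8): code 0001 → (2.576,8.000)–(2.000,8.432)
cell (3,6): code 0010 → (3.000,6.702)–(3.100,7.000)
cell (3,7): code 0001 → (3.100,7.000)–(3.000,7.309)
total: 16 segments, chained into 2 closed loop(s), length Σ = 7.628723

segments=16 loops=2 length=7.629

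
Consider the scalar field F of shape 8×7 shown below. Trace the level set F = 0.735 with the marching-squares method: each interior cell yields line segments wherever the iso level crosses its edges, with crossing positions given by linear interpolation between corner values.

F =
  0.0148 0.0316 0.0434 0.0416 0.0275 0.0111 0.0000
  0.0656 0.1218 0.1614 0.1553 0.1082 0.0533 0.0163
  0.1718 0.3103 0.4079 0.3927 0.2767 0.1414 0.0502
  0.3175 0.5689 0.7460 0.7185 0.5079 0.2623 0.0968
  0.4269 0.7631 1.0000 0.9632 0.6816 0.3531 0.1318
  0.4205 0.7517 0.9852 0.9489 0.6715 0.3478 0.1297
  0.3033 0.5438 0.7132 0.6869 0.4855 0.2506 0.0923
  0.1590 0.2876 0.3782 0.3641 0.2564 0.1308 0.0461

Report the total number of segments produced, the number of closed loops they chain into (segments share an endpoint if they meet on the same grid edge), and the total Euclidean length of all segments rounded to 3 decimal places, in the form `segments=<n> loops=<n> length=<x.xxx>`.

segments=12 loops=1 length=9.277

cell (2,1): code 0100 → (2.967,2.000)–(3.000,1.938)
cell (2,2): code 1000 → (3.000,2.400)–(2.967,2.000)
cell (3,0): code 0100 → (3.855,1.000)–(4.000,0.916)
cell (3,1): code 1110 → (3.000,1.938)–(3.855,1.000)
cell (3,2): code 1101 → (3.067,3.000)–(3.000,2.400)
cell (3,3): code 1000 → (4.000,3.810)–(3.067,3.000)
cell (4,0): code 0110 → (4.000,0.916)–(5.000,0.950)
cell (4,3): code 1001 → (5.000,3.771)–(4.000,3.810)
cell (5,0): code 0010 → (5.000,0.950)–(5.080,1.000)
cell (5,1): code 0011 → (5.080,1.000)–(5.920,2.000)
cell (5,2): code 0011 → (5.920,2.000)–(5.816,3.000)
cell (5,3): code 0001 → (5.816,3.000)–(5.000,3.771)
total: 12 segments, chained into 1 closed loop(s), length Σ = 9.277278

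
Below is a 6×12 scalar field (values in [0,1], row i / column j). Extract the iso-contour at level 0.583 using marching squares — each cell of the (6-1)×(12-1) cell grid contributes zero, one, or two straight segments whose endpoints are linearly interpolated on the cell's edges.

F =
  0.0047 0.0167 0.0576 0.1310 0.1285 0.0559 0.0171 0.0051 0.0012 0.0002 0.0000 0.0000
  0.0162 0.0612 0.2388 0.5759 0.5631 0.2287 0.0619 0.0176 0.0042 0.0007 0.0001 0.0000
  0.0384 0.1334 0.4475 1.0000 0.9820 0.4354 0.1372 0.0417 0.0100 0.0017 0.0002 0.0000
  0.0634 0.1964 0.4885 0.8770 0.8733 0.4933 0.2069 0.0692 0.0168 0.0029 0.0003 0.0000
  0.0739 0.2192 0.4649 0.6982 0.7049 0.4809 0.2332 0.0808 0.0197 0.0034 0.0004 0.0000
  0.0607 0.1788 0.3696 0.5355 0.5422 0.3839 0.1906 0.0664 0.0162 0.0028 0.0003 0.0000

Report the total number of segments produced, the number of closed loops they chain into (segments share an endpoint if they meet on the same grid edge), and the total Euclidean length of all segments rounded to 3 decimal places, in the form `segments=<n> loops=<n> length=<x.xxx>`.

cell (1,2): code 0100 → (1.017,3.000)–(2.000,2.245)
cell (1,3): code 1100 → (1.048,4.000)–(1.017,3.000)
cell (1,4): code 1000 → (2.000,4.730)–(1.048,4.000)
cell (2,2): code 0110 → (2.000,2.245)–(3.000,2.243)
cell (2,4): code 1001 → (3.000,4.764)–(2.000,4.730)
cell (3,2): code 0110 → (3.000,2.243)–(4.000,2.506)
cell (3,4): code 1001 → (4.000,4.544)–(3.000,4.764)
cell (4,2): code 0010 → (4.000,2.506)–(4.708,3.000)
cell (4,3): code 0011 → (4.708,3.000)–(4.749,4.000)
cell (4,4): code 0001 → (4.749,4.000)–(4.000,4.544)
total: 10 segments, chained into 1 closed loop(s), length Σ = 10.288574

segments=10 loops=1 length=10.289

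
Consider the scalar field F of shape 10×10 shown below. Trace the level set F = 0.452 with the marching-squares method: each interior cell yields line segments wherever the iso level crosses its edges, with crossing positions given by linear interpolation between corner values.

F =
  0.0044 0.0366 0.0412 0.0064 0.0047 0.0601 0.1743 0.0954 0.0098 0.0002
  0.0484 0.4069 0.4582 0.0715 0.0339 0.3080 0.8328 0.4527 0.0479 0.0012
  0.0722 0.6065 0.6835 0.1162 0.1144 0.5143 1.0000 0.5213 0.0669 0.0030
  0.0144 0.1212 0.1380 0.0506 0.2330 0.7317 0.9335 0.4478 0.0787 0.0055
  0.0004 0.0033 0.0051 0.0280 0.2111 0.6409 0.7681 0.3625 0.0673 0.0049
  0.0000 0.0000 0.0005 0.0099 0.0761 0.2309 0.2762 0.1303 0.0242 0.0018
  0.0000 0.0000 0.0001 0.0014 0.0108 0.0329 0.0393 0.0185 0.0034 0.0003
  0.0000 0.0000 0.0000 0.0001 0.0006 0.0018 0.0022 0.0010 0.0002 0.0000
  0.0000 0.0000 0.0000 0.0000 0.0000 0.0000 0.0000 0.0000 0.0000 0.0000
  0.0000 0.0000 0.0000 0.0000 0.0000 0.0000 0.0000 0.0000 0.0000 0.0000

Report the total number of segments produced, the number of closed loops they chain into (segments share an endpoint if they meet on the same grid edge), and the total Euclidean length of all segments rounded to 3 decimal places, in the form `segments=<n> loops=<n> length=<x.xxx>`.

cell (0,1): code 0100 → (0.985,2.000)–(1.000,1.879)
cell (0,2): code 1000 → (1.000,2.016)–(0.985,2.000)
cell (0,5): code 0100 → (0.422,6.000)–(1.000,5.274)
cell (0,6): code 1100 → (0.998,7.000)–(0.422,6.000)
cell (0,7): code 1000 → (1.000,7.002)–(0.998,7.000)
cell (1,0): code 0100 → (1.226,1.000)–(2.000,0.711)
cell (1,1): code 1110 → (1.000,1.879)–(1.226,1.000)
cell (1,2): code 1001 → (2.000,2.408)–(1.000,2.016)
cell (1,4): code 0100 → (1.698,5.000)–(2.000,4.844)
cell (1,5): code 1110 → (1.000,5.274)–(1.698,5.000)
cell (1,7): code 1001 → (2.000,7.153)–(1.000,7.002)
cell (2,0): code 0010 → (2.000,0.711)–(2.318,1.000)
cell (2,1): code 0011 → (2.318,1.000)–(2.424,2.000)
cell (2,2): code 0001 → (2.424,2.000)–(2.000,2.408)
cell (2,4): code 0110 → (2.000,4.844)–(3.000,4.439)
cell (2,6): code 1011 → (3.000,6.991)–(2.943,7.000)
cell (2,7): code 0001 → (2.943,7.000)–(2.000,7.153)
cell (3,4): code 0110 → (3.000,4.439)–(4.000,4.560)
cell (3,6): code 1001 → (4.000,6.779)–(3.000,6.991)
cell (4,4): code 0010 → (4.000,4.560)–(4.461,5.000)
cell (4,5): code 0011 → (4.461,5.000)–(4.643,6.000)
cell (4,6): code 0001 → (4.643,6.000)–(4.000,6.779)
total: 22 segments, chained into 2 closed loop(s), length Σ = 15.946604

segments=22 loops=2 length=15.947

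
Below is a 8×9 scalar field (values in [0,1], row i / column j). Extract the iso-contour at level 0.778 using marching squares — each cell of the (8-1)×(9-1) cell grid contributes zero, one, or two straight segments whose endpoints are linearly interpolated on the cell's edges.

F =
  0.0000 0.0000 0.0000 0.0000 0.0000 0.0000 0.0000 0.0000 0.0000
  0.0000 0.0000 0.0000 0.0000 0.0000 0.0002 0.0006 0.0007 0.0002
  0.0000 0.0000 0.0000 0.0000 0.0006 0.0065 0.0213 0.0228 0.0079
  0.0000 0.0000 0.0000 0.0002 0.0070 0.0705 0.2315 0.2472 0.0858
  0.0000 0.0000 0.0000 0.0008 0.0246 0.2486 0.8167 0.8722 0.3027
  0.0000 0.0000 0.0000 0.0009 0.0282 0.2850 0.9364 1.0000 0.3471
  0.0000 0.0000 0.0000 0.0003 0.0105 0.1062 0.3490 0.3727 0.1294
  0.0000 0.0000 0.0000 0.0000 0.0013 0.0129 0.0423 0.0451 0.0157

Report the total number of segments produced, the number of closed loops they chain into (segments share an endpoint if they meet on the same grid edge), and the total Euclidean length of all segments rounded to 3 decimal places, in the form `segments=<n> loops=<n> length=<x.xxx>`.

cell (3,5): code 0100 → (3.934,6.000)–(4.000,5.932)
cell (3,6): code 1100 → (3.849,7.000)–(3.934,6.000)
cell (3,7): code 1000 → (4.000,7.165)–(3.849,7.000)
cell (4,5): code 0110 → (4.000,5.932)–(5.000,5.757)
cell (4,7): code 1001 → (5.000,7.340)–(4.000,7.165)
cell (5,5): code 0010 → (5.000,5.757)–(5.270,6.000)
cell (5,6): code 0011 → (5.270,6.000)–(5.354,7.000)
cell (5,7): code 0001 → (5.354,7.000)–(5.000,7.340)
total: 8 segments, chained into 1 closed loop(s), length Σ = 5.210051

segments=8 loops=1 length=5.210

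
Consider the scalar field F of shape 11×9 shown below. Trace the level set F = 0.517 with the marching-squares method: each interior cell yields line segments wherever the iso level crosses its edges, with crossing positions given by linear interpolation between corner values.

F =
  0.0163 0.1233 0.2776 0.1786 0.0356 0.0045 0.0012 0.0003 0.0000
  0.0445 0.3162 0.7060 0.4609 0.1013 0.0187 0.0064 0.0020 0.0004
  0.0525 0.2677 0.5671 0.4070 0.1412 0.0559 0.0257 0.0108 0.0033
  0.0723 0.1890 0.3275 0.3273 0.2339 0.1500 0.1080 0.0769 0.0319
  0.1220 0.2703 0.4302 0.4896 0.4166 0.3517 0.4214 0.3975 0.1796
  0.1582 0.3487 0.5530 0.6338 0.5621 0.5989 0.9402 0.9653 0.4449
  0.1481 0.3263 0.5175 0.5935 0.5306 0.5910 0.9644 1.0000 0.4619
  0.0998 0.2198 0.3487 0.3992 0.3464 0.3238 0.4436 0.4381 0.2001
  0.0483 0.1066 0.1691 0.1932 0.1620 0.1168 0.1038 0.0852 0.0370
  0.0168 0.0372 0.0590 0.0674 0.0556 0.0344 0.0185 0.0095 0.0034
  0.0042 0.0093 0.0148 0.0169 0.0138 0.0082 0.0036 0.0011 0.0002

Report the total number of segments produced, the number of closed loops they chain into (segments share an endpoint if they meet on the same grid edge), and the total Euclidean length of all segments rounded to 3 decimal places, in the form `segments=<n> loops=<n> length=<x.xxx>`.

cell (0,1): code 0100 → (0.559,2.000)–(1.000,1.515)
cell (0,2): code 1000 → (1.000,2.771)–(0.559,2.000)
cell (1,1): code 0110 → (1.000,1.515)–(2.000,1.833)
cell (1,2): code 1001 → (2.000,2.313)–(1.000,2.771)
cell (2,1): code 0010 → (2.000,1.833)–(2.209,2.000)
cell (2,2): code 0001 → (2.209,2.000)–(2.000,2.313)
cell (4,1): code 0100 → (4.707,2.000)–(5.000,1.824)
cell (4,2): code 1100 → (4.190,3.000)–(4.707,2.000)
cell (4,3): code 1100 → (4.690,4.000)–(4.190,3.000)
cell (4,4): code 1100 → (4.669,5.000)–(4.690,4.000)
cell (4,5): code 1100 → (4.184,6.000)–(4.669,5.000)
cell (4,6): code 1100 → (4.210,7.000)–(4.184,6.000)
cell (4,7): code 1000 → (5.000,7.861)–(4.210,7.000)
cell (5,1): code 0110 → (5.000,1.824)–(6.000,1.997)
cell (5,7): code 1001 → (6.000,7.898)–(5.000,7.861)
cell (6,1): code 0010 → (6.000,1.997)–(6.003,2.000)
cell (6,2): code 0011 → (6.003,2.000)–(6.394,3.000)
cell (6,3): code 0011 → (6.394,3.000)–(6.074,4.000)
cell (6,4): code 0011 → (6.074,4.000)–(6.277,5.000)
cell (6,5): code 0011 → (6.277,5.000)–(6.859,6.000)
cell (6,6): code 0011 → (6.859,6.000)–(6.860,7.000)
cell (6,7): code 0001 → (6.860,7.000)–(6.000,7.898)
total: 22 segments, chained into 2 closed loop(s), length Σ = 19.766717

segments=22 loops=2 length=19.767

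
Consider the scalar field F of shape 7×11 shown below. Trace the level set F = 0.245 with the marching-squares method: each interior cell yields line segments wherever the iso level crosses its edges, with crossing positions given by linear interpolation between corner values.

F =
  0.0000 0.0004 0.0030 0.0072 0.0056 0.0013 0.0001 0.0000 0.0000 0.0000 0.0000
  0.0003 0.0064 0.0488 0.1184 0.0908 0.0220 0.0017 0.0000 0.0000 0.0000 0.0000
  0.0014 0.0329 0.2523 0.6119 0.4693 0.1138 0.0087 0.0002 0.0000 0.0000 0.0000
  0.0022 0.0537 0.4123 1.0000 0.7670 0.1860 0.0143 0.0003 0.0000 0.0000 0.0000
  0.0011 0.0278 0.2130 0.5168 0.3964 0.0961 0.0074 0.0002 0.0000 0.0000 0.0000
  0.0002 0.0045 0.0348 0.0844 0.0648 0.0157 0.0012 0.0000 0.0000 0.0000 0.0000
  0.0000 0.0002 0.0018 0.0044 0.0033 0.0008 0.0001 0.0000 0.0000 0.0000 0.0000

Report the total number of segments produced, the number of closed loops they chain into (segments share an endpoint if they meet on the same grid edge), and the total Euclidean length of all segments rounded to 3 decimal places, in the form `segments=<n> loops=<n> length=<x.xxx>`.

cell (1,1): code 0100 → (1.964,2.000)–(2.000,1.967)
cell (1,2): code 1100 → (1.257,3.000)–(1.964,2.000)
cell (1,3): code 1100 → (1.407,4.000)–(1.257,3.000)
cell (1,4): code 1000 → (2.000,4.631)–(1.407,4.000)
cell (2,1): code 0110 → (2.000,1.967)–(3.000,1.533)
cell (2,4): code 1001 → (3.000,4.898)–(2.000,4.631)
cell (3,1): code 0010 → (3.000,1.533)–(3.839,2.000)
cell (3,2): code 0111 → (3.839,2.000)–(4.000,2.105)
cell (3,4): code 1001 → (4.000,4.504)–(3.000,4.898)
cell (4,2): code 0010 → (4.000,2.105)–(4.629,3.000)
cell (4,3): code 0011 → (4.629,3.000)–(4.457,4.000)
cell (4,4): code 0001 → (4.457,4.000)–(4.000,4.504)
total: 12 segments, chained into 1 closed loop(s), length Σ = 10.291455

segments=12 loops=1 length=10.291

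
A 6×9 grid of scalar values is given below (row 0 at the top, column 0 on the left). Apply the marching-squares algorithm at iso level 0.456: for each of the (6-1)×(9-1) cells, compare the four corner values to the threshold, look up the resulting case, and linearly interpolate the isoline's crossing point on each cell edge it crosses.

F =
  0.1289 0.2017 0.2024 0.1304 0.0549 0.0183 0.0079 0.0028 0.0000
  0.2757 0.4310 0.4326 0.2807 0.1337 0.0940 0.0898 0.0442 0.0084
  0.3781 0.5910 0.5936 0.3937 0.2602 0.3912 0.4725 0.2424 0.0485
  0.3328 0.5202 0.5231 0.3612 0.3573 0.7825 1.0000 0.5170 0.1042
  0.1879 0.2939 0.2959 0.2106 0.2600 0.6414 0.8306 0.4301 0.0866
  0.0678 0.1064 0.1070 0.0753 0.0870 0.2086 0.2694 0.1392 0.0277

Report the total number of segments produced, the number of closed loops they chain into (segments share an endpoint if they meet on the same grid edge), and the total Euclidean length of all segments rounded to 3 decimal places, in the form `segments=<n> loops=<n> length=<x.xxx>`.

segments=20 loops=2 length=15.789

cell (1,0): code 0100 → (1.156,1.000)–(2.000,0.366)
cell (1,1): code 1100 → (1.145,2.000)–(1.156,1.000)
cell (1,2): code 1000 → (2.000,2.688)–(1.145,2.000)
cell (1,5): code 0100 → (1.957,6.000)–(2.000,5.797)
cell (1,6): code 1000 → (2.000,6.072)–(1.957,6.000)
cell (2,0): code 0110 → (2.000,0.366)–(3.000,0.657)
cell (2,2): code 1001 → (3.000,2.414)–(2.000,2.688)
cell (2,4): code 0100 → (2.166,5.000)–(3.000,4.232)
cell (2,5): code 1110 → (2.000,5.797)–(2.166,5.000)
cell (2,6): code 1101 → (2.778,7.000)–(2.000,6.072)
cell (2,7): code 1000 → (3.000,7.148)–(2.778,7.000)
cell (3,0): code 0010 → (3.000,0.657)–(3.284,1.000)
cell (3,1): code 0011 → (3.284,1.000)–(3.295,2.000)
cell (3,2): code 0001 → (3.295,2.000)–(3.000,2.414)
cell (3,4): code 0110 → (3.000,4.232)–(4.000,4.514)
cell (3,6): code 1011 → (4.000,6.935)–(3.702,7.000)
cell (3,7): code 0001 → (3.702,7.000)–(3.000,7.148)
cell (4,4): code 0010 → (4.000,4.514)–(4.428,5.000)
cell (4,5): code 0011 → (4.428,5.000)–(4.667,6.000)
cell (4,6): code 0001 → (4.667,6.000)–(4.000,6.935)
total: 20 segments, chained into 2 closed loop(s), length Σ = 15.788690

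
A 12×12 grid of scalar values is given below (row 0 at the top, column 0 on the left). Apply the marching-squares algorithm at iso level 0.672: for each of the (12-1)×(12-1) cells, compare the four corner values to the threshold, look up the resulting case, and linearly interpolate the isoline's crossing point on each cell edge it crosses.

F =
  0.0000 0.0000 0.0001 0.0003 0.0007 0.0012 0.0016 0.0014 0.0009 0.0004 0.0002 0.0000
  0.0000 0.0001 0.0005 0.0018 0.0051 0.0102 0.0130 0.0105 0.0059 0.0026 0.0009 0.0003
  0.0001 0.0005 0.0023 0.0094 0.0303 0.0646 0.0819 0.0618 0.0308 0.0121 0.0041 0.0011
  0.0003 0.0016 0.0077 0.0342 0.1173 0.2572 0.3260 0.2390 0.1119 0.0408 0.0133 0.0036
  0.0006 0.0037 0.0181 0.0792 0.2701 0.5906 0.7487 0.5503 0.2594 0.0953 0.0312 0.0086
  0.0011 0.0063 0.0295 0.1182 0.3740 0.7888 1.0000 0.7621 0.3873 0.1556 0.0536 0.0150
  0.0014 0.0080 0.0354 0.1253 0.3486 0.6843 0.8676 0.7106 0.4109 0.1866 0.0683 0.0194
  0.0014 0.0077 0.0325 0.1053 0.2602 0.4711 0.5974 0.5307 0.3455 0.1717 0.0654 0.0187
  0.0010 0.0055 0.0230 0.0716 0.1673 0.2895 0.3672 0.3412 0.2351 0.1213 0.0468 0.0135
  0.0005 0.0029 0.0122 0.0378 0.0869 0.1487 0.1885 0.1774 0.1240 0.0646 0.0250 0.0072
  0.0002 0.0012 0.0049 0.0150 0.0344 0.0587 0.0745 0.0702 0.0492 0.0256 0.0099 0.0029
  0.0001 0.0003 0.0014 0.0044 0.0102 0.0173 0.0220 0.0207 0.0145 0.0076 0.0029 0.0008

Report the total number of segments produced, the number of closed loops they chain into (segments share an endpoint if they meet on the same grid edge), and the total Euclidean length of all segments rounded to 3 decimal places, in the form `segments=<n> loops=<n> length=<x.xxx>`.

cell (3,5): code 0100 → (3.819,6.000)–(4.000,5.515)
cell (3,6): code 1000 → (4.000,6.387)–(3.819,6.000)
cell (4,4): code 0100 → (4.411,5.000)–(5.000,4.718)
cell (4,5): code 1110 → (4.000,5.515)–(4.411,5.000)
cell (4,6): code 1101 → (4.575,7.000)–(4.000,6.387)
cell (4,7): code 1000 → (5.000,7.240)–(4.575,7.000)
cell (5,4): code 0110 → (5.000,4.718)–(6.000,4.963)
cell (5,7): code 1001 → (6.000,7.129)–(5.000,7.240)
cell (6,4): code 0010 → (6.000,4.963)–(6.058,5.000)
cell (6,5): code 0011 → (6.058,5.000)–(6.724,6.000)
cell (6,6): code 0011 → (6.724,6.000)–(6.215,7.000)
cell (6,7): code 0001 → (6.215,7.000)–(6.000,7.129)
total: 12 segments, chained into 1 closed loop(s), length Σ = 8.264072

segments=12 loops=1 length=8.264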